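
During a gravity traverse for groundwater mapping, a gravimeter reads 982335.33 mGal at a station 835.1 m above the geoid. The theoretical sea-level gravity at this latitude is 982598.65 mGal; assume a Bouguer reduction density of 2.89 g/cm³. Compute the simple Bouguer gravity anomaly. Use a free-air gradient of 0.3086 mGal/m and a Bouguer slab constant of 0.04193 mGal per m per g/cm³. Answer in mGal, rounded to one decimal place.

Free-air correction = 0.3086 × 835.1 = 257.71 mGal
Free-air anomaly = 982335.33 − 982598.65 + (257.71) = -5.61 mGal
Bouguer slab correction = 0.04193 × 2.89 × 835.1 = 101.20 mGal
Simple Bouguer anomaly = -5.61 − (101.20) = -106.81 mGal

-106.8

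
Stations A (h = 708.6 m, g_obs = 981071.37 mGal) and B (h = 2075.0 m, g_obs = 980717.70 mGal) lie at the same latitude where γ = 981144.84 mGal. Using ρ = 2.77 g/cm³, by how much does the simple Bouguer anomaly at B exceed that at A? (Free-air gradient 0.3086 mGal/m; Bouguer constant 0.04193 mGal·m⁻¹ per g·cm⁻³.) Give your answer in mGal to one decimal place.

Δg_SB(A) = 981071.37 − 981144.84 + 0.3086×708.6 − 0.04193×2.77×708.6 = 62.90 mGal
Δg_SB(B) = 980717.70 − 981144.84 + 0.3086×2075.0 − 0.04193×2.77×2075.0 = -27.80 mGal
Difference = -27.80 − (62.90) = -90.70 mGal

-90.7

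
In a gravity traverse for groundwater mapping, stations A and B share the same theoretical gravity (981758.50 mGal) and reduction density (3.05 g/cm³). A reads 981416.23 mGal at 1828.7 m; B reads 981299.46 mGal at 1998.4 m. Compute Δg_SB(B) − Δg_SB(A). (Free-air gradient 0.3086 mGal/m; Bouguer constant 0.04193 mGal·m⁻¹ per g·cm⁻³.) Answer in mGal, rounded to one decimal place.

Δg_SB(A) = 981416.23 − 981758.50 + 0.3086×1828.7 − 0.04193×3.05×1828.7 = -11.80 mGal
Δg_SB(B) = 981299.46 − 981758.50 + 0.3086×1998.4 − 0.04193×3.05×1998.4 = -97.90 mGal
Difference = -97.90 − (-11.80) = -86.10 mGal

-86.1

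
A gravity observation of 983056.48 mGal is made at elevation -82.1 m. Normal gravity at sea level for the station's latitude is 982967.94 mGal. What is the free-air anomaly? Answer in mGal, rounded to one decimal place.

Free-air correction = 0.3086 × -82.1 = -25.34 mGal
Free-air anomaly = 983056.48 − 982967.94 + (-25.34) = 63.20 mGal

63.2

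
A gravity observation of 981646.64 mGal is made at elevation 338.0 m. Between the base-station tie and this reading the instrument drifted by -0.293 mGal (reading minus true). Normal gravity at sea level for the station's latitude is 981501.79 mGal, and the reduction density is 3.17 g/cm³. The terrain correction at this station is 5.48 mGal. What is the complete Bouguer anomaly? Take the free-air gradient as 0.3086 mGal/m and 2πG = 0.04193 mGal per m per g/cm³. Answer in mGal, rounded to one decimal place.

210.0

Drift-corrected reading = 981646.64 − (-0.293) = 981646.933 mGal
Free-air correction = 0.3086 × 338.0 = 104.31 mGal
Free-air anomaly = 981646.933 − 981501.79 + (104.31) = 249.453 mGal
Bouguer slab correction = 0.04193 × 3.17 × 338.0 = 44.93 mGal
Simple Bouguer anomaly = 249.453 − (44.93) = 204.523 mGal
Complete Bouguer anomaly = 204.523 + 5.48 = 210.003 mGal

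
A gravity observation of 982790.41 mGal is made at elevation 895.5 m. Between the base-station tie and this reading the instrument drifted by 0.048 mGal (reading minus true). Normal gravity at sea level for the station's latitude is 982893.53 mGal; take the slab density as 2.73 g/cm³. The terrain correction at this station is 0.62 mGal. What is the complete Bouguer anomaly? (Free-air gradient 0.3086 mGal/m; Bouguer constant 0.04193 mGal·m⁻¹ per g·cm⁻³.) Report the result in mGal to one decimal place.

Drift-corrected reading = 982790.41 − (0.048) = 982790.362 mGal
Free-air correction = 0.3086 × 895.5 = 276.35 mGal
Free-air anomaly = 982790.362 − 982893.53 + (276.35) = 173.182 mGal
Bouguer slab correction = 0.04193 × 2.73 × 895.5 = 102.51 mGal
Simple Bouguer anomaly = 173.182 − (102.51) = 70.672 mGal
Complete Bouguer anomaly = 70.672 + 0.62 = 71.292 mGal

71.3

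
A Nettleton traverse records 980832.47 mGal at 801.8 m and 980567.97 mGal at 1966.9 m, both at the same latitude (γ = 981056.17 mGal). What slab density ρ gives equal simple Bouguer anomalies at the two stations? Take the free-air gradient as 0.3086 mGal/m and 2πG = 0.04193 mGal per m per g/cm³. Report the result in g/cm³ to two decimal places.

1.95

Δg_obs = 980567.97 − 980832.47 = -264.50 mGal over Δh = 1966.9 − 801.8 = 1165.1 m
Equal Bouguer anomalies ⇒ Δg_obs + (0.3086 − 0.04193ρ)·Δh = 0
0.3086 − 0.04193ρ = −Δg_obs/Δh = 0.22702
ρ = (0.3086 − 0.22702) / 0.04193 = 1.95 g/cm³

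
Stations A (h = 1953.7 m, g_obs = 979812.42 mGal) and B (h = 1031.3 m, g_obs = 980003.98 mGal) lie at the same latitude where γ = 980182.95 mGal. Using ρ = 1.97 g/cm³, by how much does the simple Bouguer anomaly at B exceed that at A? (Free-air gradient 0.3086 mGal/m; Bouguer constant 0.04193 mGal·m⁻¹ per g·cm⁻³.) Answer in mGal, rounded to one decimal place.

Δg_SB(A) = 979812.42 − 980182.95 + 0.3086×1953.7 − 0.04193×1.97×1953.7 = 71.00 mGal
Δg_SB(B) = 980003.98 − 980182.95 + 0.3086×1031.3 − 0.04193×1.97×1031.3 = 54.10 mGal
Difference = 54.10 − (71.00) = -16.90 mGal

-16.9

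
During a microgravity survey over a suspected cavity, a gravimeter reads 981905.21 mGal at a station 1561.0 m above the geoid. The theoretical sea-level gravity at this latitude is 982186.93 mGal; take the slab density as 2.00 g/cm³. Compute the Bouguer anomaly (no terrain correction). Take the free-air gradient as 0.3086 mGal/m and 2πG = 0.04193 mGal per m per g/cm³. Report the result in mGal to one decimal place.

69.1

Free-air correction = 0.3086 × 1561.0 = 481.72 mGal
Free-air anomaly = 981905.21 − 982186.93 + (481.72) = 200.00 mGal
Bouguer slab correction = 0.04193 × 2.00 × 1561.0 = 130.91 mGal
Simple Bouguer anomaly = 200.00 − (130.91) = 69.09 mGal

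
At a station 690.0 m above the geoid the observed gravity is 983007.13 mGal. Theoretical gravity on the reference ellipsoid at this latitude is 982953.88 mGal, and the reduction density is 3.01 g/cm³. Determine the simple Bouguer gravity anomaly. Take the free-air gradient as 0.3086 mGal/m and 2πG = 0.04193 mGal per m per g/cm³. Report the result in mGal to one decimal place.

Free-air correction = 0.3086 × 690.0 = 212.93 mGal
Free-air anomaly = 983007.13 − 982953.88 + (212.93) = 266.18 mGal
Bouguer slab correction = 0.04193 × 3.01 × 690.0 = 87.08 mGal
Simple Bouguer anomaly = 266.18 − (87.08) = 179.10 mGal

179.1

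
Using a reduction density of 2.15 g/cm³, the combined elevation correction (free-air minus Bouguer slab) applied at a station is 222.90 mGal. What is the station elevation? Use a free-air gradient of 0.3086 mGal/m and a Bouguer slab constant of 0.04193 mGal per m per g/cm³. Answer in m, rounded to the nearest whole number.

1020

Combined gradient = 0.3086 − 0.04193 × 2.15 = 0.2184505 mGal/m
h = 222.90 / 0.2184505 = 1020.37 m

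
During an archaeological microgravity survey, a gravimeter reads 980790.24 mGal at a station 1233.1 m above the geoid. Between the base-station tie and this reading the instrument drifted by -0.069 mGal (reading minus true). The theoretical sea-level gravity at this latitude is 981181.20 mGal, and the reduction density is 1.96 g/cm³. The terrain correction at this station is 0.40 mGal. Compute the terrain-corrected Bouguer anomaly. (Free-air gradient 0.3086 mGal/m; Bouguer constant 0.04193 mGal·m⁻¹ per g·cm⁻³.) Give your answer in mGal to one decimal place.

Drift-corrected reading = 980790.24 − (-0.069) = 980790.309 mGal
Free-air correction = 0.3086 × 1233.1 = 380.53 mGal
Free-air anomaly = 980790.309 − 981181.20 + (380.53) = -10.361 mGal
Bouguer slab correction = 0.04193 × 1.96 × 1233.1 = 101.34 mGal
Simple Bouguer anomaly = -10.361 − (101.34) = -111.701 mGal
Complete Bouguer anomaly = -111.701 + 0.40 = -111.301 mGal

-111.3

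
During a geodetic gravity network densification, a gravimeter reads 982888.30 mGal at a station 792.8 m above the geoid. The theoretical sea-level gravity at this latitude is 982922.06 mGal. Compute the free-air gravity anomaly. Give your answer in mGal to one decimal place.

210.9

Free-air correction = 0.3086 × 792.8 = 244.66 mGal
Free-air anomaly = 982888.30 − 982922.06 + (244.66) = 210.90 mGal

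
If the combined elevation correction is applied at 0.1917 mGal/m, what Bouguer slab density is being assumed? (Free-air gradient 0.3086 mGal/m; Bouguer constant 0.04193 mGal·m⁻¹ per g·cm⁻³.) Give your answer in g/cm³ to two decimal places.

2.79

0.1917 = 0.3086 − 0.04193 × ρ
ρ = (0.3086 − 0.1917) / 0.04193 = 2.79 g/cm³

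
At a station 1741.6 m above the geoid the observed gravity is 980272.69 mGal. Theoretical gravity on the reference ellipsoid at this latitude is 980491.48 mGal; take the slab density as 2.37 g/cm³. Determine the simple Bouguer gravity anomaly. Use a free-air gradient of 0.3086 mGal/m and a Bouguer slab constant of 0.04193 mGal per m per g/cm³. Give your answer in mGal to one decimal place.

Free-air correction = 0.3086 × 1741.6 = 537.46 mGal
Free-air anomaly = 980272.69 − 980491.48 + (537.46) = 318.67 mGal
Bouguer slab correction = 0.04193 × 2.37 × 1741.6 = 173.07 mGal
Simple Bouguer anomaly = 318.67 − (173.07) = 145.60 mGal

145.6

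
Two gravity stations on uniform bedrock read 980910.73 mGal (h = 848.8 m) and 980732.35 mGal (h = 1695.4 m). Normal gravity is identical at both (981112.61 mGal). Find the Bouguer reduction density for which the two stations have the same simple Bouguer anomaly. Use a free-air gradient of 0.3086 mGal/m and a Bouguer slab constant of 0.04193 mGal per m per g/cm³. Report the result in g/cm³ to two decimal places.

2.33

Δg_obs = 980732.35 − 980910.73 = -178.38 mGal over Δh = 1695.4 − 848.8 = 846.6 m
Equal Bouguer anomalies ⇒ Δg_obs + (0.3086 − 0.04193ρ)·Δh = 0
0.3086 − 0.04193ρ = −Δg_obs/Δh = 0.21070
ρ = (0.3086 − 0.21070) / 0.04193 = 2.33 g/cm³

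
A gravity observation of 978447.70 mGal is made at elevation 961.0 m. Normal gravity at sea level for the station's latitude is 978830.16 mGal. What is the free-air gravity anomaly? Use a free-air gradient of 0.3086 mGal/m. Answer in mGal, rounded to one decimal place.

Free-air correction = 0.3086 × 961.0 = 296.56 mGal
Free-air anomaly = 978447.70 − 978830.16 + (296.56) = -85.90 mGal

-85.9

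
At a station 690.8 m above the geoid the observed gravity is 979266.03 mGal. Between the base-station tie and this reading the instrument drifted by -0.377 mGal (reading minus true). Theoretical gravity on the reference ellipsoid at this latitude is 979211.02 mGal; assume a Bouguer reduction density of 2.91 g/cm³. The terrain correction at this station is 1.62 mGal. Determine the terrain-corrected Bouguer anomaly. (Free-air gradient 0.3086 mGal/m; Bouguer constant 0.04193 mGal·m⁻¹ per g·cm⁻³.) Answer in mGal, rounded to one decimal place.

Drift-corrected reading = 979266.03 − (-0.377) = 979266.407 mGal
Free-air correction = 0.3086 × 690.8 = 213.18 mGal
Free-air anomaly = 979266.407 − 979211.02 + (213.18) = 268.567 mGal
Bouguer slab correction = 0.04193 × 2.91 × 690.8 = 84.29 mGal
Simple Bouguer anomaly = 268.567 − (84.29) = 184.277 mGal
Complete Bouguer anomaly = 184.277 + 1.62 = 185.897 mGal

185.9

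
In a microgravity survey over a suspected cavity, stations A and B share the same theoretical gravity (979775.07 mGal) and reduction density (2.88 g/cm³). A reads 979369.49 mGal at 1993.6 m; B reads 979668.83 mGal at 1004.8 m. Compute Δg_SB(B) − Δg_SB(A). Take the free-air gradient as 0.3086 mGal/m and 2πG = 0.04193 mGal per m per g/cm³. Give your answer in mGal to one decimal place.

Δg_SB(A) = 979369.49 − 979775.07 + 0.3086×1993.6 − 0.04193×2.88×1993.6 = -31.10 mGal
Δg_SB(B) = 979668.83 − 979775.07 + 0.3086×1004.8 − 0.04193×2.88×1004.8 = 82.50 mGal
Difference = 82.50 − (-31.10) = 113.60 mGal

113.6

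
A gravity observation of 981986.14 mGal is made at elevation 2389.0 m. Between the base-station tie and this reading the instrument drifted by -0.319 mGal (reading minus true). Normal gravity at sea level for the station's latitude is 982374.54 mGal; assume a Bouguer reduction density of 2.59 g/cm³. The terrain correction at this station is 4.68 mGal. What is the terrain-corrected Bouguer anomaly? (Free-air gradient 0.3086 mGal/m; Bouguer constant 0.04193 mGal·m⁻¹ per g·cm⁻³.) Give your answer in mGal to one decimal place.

Drift-corrected reading = 981986.14 − (-0.319) = 981986.459 mGal
Free-air correction = 0.3086 × 2389.0 = 737.25 mGal
Free-air anomaly = 981986.459 − 982374.54 + (737.25) = 349.169 mGal
Bouguer slab correction = 0.04193 × 2.59 × 2389.0 = 259.44 mGal
Simple Bouguer anomaly = 349.169 − (259.44) = 89.729 mGal
Complete Bouguer anomaly = 89.729 + 4.68 = 94.409 mGal

94.4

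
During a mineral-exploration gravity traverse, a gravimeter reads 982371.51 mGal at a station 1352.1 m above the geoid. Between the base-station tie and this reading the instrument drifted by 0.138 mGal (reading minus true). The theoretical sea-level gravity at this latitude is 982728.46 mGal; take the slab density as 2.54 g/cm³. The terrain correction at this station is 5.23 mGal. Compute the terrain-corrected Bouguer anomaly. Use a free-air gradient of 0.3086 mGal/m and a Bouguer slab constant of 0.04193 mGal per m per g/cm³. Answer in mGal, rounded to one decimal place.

Drift-corrected reading = 982371.51 − (0.138) = 982371.372 mGal
Free-air correction = 0.3086 × 1352.1 = 417.26 mGal
Free-air anomaly = 982371.372 − 982728.46 + (417.26) = 60.172 mGal
Bouguer slab correction = 0.04193 × 2.54 × 1352.1 = 144.00 mGal
Simple Bouguer anomaly = 60.172 − (144.00) = -83.828 mGal
Complete Bouguer anomaly = -83.828 + 5.23 = -78.598 mGal

-78.6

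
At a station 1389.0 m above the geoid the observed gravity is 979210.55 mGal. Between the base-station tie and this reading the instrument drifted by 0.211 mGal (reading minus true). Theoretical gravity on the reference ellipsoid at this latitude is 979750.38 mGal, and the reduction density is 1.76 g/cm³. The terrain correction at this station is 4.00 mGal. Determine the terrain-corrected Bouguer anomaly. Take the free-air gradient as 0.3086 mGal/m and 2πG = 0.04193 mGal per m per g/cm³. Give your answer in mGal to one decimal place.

Drift-corrected reading = 979210.55 − (0.211) = 979210.339 mGal
Free-air correction = 0.3086 × 1389.0 = 428.65 mGal
Free-air anomaly = 979210.339 − 979750.38 + (428.65) = -111.391 mGal
Bouguer slab correction = 0.04193 × 1.76 × 1389.0 = 102.50 mGal
Simple Bouguer anomaly = -111.391 − (102.50) = -213.891 mGal
Complete Bouguer anomaly = -213.891 + 4.00 = -209.891 mGal

-209.9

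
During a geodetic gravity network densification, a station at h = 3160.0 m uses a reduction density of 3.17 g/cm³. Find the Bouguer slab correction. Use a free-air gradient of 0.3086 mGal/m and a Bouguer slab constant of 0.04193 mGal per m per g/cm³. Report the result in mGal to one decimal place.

420.0

Bouguer slab correction = 0.04193 × 3.17 × 3160.0 = 420.0 mGal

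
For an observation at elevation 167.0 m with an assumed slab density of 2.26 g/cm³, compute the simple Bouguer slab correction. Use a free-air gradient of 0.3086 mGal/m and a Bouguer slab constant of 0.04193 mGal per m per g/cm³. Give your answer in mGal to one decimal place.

Bouguer slab correction = 0.04193 × 2.26 × 167.0 = 15.8 mGal

15.8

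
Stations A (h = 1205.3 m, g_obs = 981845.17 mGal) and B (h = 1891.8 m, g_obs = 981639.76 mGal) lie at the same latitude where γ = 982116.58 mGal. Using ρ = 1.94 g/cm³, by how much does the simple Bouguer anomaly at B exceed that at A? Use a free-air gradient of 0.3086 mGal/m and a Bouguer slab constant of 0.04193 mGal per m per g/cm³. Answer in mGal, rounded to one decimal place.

Δg_SB(A) = 981845.17 − 982116.58 + 0.3086×1205.3 − 0.04193×1.94×1205.3 = 2.50 mGal
Δg_SB(B) = 981639.76 − 982116.58 + 0.3086×1891.8 − 0.04193×1.94×1891.8 = -46.90 mGal
Difference = -46.90 − (2.50) = -49.40 mGal

-49.4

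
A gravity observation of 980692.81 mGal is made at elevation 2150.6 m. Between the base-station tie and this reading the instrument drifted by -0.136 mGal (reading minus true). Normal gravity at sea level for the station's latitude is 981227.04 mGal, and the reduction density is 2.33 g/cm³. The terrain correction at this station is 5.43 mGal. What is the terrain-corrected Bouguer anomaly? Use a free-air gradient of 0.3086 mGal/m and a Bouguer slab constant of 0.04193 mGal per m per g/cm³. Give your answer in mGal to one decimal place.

-75.1

Drift-corrected reading = 980692.81 − (-0.136) = 980692.946 mGal
Free-air correction = 0.3086 × 2150.6 = 663.68 mGal
Free-air anomaly = 980692.946 − 981227.04 + (663.68) = 129.586 mGal
Bouguer slab correction = 0.04193 × 2.33 × 2150.6 = 210.11 mGal
Simple Bouguer anomaly = 129.586 − (210.11) = -80.524 mGal
Complete Bouguer anomaly = -80.524 + 5.43 = -75.094 mGal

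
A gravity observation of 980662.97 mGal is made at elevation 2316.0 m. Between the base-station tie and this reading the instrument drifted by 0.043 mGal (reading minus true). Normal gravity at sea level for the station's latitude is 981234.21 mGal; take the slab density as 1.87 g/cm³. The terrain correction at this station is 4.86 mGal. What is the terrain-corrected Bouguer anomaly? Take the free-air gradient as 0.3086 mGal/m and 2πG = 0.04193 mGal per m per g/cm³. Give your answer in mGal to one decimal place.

Drift-corrected reading = 980662.97 − (0.043) = 980662.927 mGal
Free-air correction = 0.3086 × 2316.0 = 714.72 mGal
Free-air anomaly = 980662.927 − 981234.21 + (714.72) = 143.437 mGal
Bouguer slab correction = 0.04193 × 1.87 × 2316.0 = 181.60 mGal
Simple Bouguer anomaly = 143.437 − (181.60) = -38.163 mGal
Complete Bouguer anomaly = -38.163 + 4.86 = -33.303 mGal

-33.3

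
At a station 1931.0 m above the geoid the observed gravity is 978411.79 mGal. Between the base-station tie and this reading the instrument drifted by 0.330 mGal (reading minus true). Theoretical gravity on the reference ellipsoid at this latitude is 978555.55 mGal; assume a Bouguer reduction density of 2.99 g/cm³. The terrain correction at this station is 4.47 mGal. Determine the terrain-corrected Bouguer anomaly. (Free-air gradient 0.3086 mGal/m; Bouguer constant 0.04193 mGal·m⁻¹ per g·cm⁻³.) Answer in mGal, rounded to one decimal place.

Drift-corrected reading = 978411.79 − (0.330) = 978411.460 mGal
Free-air correction = 0.3086 × 1931.0 = 595.91 mGal
Free-air anomaly = 978411.460 − 978555.55 + (595.91) = 451.820 mGal
Bouguer slab correction = 0.04193 × 2.99 × 1931.0 = 242.09 mGal
Simple Bouguer anomaly = 451.820 − (242.09) = 209.730 mGal
Complete Bouguer anomaly = 209.730 + 4.47 = 214.200 mGal

214.2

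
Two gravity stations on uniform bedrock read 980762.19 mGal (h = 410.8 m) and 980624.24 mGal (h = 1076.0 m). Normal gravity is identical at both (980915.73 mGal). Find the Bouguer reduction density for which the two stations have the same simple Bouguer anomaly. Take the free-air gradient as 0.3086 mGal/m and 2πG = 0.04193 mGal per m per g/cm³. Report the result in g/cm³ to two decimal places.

2.41

Δg_obs = 980624.24 − 980762.19 = -137.95 mGal over Δh = 1076.0 − 410.8 = 665.2 m
Equal Bouguer anomalies ⇒ Δg_obs + (0.3086 − 0.04193ρ)·Δh = 0
0.3086 − 0.04193ρ = −Δg_obs/Δh = 0.20738
ρ = (0.3086 − 0.20738) / 0.04193 = 2.41 g/cm³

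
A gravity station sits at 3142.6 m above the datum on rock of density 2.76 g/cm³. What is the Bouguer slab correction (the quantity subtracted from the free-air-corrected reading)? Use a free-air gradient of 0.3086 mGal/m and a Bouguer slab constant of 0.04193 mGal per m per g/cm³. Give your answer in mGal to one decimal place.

Bouguer slab correction = 0.04193 × 2.76 × 3142.6 = 363.7 mGal

363.7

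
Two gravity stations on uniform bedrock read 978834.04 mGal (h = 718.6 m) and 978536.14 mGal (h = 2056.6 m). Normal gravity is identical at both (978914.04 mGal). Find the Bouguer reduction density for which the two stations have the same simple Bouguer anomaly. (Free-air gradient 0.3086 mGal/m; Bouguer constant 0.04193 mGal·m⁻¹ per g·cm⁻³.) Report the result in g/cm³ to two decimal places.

Δg_obs = 978536.14 − 978834.04 = -297.90 mGal over Δh = 2056.6 − 718.6 = 1338.0 m
Equal Bouguer anomalies ⇒ Δg_obs + (0.3086 − 0.04193ρ)·Δh = 0
0.3086 − 0.04193ρ = −Δg_obs/Δh = 0.22265
ρ = (0.3086 − 0.22265) / 0.04193 = 2.05 g/cm³

2.05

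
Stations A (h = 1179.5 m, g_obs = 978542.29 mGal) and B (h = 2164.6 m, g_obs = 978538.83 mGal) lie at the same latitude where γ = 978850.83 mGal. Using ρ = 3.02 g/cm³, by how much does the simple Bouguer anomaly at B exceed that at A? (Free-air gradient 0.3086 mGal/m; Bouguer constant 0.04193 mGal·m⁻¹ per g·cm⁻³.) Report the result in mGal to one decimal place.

175.8

Δg_SB(A) = 978542.29 − 978850.83 + 0.3086×1179.5 − 0.04193×3.02×1179.5 = -93.90 mGal
Δg_SB(B) = 978538.83 − 978850.83 + 0.3086×2164.6 − 0.04193×3.02×2164.6 = 81.90 mGal
Difference = 81.90 − (-93.90) = 175.80 mGal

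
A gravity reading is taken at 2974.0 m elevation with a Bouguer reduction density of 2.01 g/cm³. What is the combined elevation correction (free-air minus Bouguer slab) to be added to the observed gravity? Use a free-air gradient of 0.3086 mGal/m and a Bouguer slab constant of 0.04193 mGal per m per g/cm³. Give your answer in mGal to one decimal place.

Combined gradient = 0.3086 − 0.04193 × 2.01 = 0.2243207 mGal/m
Combined elevation correction = 0.2243207 × 2974.0 = 667.1 mGal

667.1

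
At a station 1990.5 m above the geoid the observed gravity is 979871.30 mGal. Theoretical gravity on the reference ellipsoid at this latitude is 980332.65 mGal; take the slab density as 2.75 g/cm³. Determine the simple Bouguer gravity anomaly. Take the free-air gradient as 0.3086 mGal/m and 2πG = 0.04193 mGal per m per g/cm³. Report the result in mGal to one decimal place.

Free-air correction = 0.3086 × 1990.5 = 614.27 mGal
Free-air anomaly = 979871.30 − 980332.65 + (614.27) = 152.92 mGal
Bouguer slab correction = 0.04193 × 2.75 × 1990.5 = 229.52 mGal
Simple Bouguer anomaly = 152.92 − (229.52) = -76.60 mGal

-76.6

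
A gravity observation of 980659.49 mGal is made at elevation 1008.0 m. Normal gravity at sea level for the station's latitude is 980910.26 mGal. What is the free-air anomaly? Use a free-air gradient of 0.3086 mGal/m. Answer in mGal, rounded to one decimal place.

60.3

Free-air correction = 0.3086 × 1008.0 = 311.07 mGal
Free-air anomaly = 980659.49 − 980910.26 + (311.07) = 60.30 mGal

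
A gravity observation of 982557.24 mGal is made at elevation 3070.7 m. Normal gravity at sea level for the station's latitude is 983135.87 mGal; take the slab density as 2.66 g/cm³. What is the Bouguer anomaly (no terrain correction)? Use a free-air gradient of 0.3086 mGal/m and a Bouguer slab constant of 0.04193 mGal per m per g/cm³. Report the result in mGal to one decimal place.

Free-air correction = 0.3086 × 3070.7 = 947.62 mGal
Free-air anomaly = 982557.24 − 983135.87 + (947.62) = 368.99 mGal
Bouguer slab correction = 0.04193 × 2.66 × 3070.7 = 342.49 mGal
Simple Bouguer anomaly = 368.99 − (342.49) = 26.50 mGal

26.5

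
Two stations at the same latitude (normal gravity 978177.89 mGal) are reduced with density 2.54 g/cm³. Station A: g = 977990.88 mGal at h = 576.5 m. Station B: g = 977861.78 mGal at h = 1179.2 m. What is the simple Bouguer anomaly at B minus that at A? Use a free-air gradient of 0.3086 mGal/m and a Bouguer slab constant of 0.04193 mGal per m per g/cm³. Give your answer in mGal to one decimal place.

-7.3

Δg_SB(A) = 977990.88 − 978177.89 + 0.3086×576.5 − 0.04193×2.54×576.5 = -70.50 mGal
Δg_SB(B) = 977861.78 − 978177.89 + 0.3086×1179.2 − 0.04193×2.54×1179.2 = -77.80 mGal
Difference = -77.80 − (-70.50) = -7.30 mGal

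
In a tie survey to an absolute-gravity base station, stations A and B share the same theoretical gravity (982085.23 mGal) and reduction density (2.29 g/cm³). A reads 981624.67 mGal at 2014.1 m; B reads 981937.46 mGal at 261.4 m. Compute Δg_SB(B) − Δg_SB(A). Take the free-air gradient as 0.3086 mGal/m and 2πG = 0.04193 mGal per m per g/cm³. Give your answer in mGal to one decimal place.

-59.8

Δg_SB(A) = 981624.67 − 982085.23 + 0.3086×2014.1 − 0.04193×2.29×2014.1 = -32.40 mGal
Δg_SB(B) = 981937.46 − 982085.23 + 0.3086×261.4 − 0.04193×2.29×261.4 = -92.20 mGal
Difference = -92.20 − (-32.40) = -59.80 mGal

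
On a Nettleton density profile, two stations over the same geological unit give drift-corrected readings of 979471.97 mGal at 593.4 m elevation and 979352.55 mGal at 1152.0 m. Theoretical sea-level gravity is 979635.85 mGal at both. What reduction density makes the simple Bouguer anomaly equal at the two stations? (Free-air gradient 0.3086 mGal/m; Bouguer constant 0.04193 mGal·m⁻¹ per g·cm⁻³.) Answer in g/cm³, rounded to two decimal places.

2.26

Δg_obs = 979352.55 − 979471.97 = -119.42 mGal over Δh = 1152.0 − 593.4 = 558.6 m
Equal Bouguer anomalies ⇒ Δg_obs + (0.3086 − 0.04193ρ)·Δh = 0
0.3086 − 0.04193ρ = −Δg_obs/Δh = 0.21378
ρ = (0.3086 − 0.21378) / 0.04193 = 2.26 g/cm³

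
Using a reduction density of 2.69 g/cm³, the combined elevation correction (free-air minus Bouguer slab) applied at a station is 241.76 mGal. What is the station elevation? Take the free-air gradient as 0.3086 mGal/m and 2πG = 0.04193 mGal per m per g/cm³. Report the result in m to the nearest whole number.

1235

Combined gradient = 0.3086 − 0.04193 × 2.69 = 0.1958083 mGal/m
h = 241.76 / 0.1958083 = 1234.68 m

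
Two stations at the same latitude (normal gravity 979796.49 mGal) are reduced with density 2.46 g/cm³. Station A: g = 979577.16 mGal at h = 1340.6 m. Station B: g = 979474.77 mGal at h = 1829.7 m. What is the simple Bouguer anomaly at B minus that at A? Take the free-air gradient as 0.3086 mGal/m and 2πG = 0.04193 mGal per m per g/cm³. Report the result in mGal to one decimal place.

Δg_SB(A) = 979577.16 − 979796.49 + 0.3086×1340.6 − 0.04193×2.46×1340.6 = 56.10 mGal
Δg_SB(B) = 979474.77 − 979796.49 + 0.3086×1829.7 − 0.04193×2.46×1829.7 = 54.20 mGal
Difference = 54.20 − (56.10) = -1.90 mGal

-1.9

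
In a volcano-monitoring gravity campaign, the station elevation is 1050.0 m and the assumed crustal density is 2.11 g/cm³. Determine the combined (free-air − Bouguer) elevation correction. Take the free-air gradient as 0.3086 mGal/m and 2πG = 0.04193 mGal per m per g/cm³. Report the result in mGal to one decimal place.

Combined gradient = 0.3086 − 0.04193 × 2.11 = 0.2201277 mGal/m
Combined elevation correction = 0.2201277 × 1050.0 = 231.1 mGal

231.1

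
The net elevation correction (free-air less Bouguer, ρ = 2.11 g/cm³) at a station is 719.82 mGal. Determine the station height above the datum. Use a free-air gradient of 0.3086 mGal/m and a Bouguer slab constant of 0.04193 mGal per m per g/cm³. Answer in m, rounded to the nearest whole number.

3270

Combined gradient = 0.3086 − 0.04193 × 2.11 = 0.2201277 mGal/m
h = 719.82 / 0.2201277 = 3270.01 m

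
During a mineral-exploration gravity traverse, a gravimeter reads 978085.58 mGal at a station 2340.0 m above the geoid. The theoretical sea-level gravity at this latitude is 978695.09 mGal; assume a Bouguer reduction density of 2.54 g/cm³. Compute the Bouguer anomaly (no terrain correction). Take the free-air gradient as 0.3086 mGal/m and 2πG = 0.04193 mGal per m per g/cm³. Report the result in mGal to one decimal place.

-136.6

Free-air correction = 0.3086 × 2340.0 = 722.12 mGal
Free-air anomaly = 978085.58 − 978695.09 + (722.12) = 112.61 mGal
Bouguer slab correction = 0.04193 × 2.54 × 2340.0 = 249.22 mGal
Simple Bouguer anomaly = 112.61 − (249.22) = -136.61 mGal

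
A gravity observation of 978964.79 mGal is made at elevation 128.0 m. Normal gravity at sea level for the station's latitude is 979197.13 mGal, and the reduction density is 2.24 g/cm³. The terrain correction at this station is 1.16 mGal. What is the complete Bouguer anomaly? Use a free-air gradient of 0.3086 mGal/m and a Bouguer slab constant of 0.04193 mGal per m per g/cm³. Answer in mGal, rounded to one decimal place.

Free-air correction = 0.3086 × 128.0 = 39.50 mGal
Free-air anomaly = 978964.79 − 979197.13 + (39.50) = -192.84 mGal
Bouguer slab correction = 0.04193 × 2.24 × 128.0 = 12.02 mGal
Simple Bouguer anomaly = -192.84 − (12.02) = -204.86 mGal
Complete Bouguer anomaly = -204.86 + 1.16 = -203.70 mGal

-203.7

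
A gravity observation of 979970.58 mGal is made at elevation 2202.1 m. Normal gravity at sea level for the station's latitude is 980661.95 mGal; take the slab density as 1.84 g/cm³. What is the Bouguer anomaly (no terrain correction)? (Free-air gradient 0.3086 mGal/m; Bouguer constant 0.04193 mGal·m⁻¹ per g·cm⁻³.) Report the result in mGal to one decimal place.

-181.7

Free-air correction = 0.3086 × 2202.1 = 679.57 mGal
Free-air anomaly = 979970.58 − 980661.95 + (679.57) = -11.80 mGal
Bouguer slab correction = 0.04193 × 1.84 × 2202.1 = 169.89 mGal
Simple Bouguer anomaly = -11.80 − (169.89) = -181.69 mGal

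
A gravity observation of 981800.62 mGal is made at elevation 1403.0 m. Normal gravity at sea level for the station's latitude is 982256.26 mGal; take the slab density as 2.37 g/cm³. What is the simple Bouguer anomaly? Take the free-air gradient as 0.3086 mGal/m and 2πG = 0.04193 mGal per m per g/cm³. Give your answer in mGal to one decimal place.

-162.1

Free-air correction = 0.3086 × 1403.0 = 432.97 mGal
Free-air anomaly = 981800.62 − 982256.26 + (432.97) = -22.67 mGal
Bouguer slab correction = 0.04193 × 2.37 × 1403.0 = 139.42 mGal
Simple Bouguer anomaly = -22.67 − (139.42) = -162.09 mGal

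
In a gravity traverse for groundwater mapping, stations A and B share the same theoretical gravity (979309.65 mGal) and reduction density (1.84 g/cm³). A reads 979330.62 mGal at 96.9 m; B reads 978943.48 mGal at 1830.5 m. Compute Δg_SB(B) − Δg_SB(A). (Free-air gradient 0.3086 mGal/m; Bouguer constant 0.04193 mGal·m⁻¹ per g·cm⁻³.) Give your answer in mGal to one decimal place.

Δg_SB(A) = 979330.62 − 979309.65 + 0.3086×96.9 − 0.04193×1.84×96.9 = 43.40 mGal
Δg_SB(B) = 978943.48 − 979309.65 + 0.3086×1830.5 − 0.04193×1.84×1830.5 = 57.50 mGal
Difference = 57.50 − (43.40) = 14.10 mGal

14.1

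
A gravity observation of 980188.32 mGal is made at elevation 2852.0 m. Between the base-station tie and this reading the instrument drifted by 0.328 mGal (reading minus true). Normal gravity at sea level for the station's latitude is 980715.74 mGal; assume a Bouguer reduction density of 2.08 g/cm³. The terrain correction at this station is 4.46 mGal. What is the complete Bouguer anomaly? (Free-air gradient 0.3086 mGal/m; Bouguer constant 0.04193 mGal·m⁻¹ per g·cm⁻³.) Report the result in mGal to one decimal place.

Drift-corrected reading = 980188.32 − (0.328) = 980187.992 mGal
Free-air correction = 0.3086 × 2852.0 = 880.13 mGal
Free-air anomaly = 980187.992 − 980715.74 + (880.13) = 352.382 mGal
Bouguer slab correction = 0.04193 × 2.08 × 2852.0 = 248.74 mGal
Simple Bouguer anomaly = 352.382 − (248.74) = 103.642 mGal
Complete Bouguer anomaly = 103.642 + 4.46 = 108.102 mGal

108.1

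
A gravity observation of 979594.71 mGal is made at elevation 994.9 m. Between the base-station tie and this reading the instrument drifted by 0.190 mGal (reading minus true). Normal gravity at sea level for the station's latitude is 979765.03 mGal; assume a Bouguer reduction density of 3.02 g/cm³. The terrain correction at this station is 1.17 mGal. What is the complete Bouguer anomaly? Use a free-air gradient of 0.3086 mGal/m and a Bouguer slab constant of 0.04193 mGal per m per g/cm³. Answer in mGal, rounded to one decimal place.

Drift-corrected reading = 979594.71 − (0.190) = 979594.520 mGal
Free-air correction = 0.3086 × 994.9 = 307.03 mGal
Free-air anomaly = 979594.520 − 979765.03 + (307.03) = 136.520 mGal
Bouguer slab correction = 0.04193 × 3.02 × 994.9 = 125.98 mGal
Simple Bouguer anomaly = 136.520 − (125.98) = 10.540 mGal
Complete Bouguer anomaly = 10.540 + 1.17 = 11.710 mGal

11.7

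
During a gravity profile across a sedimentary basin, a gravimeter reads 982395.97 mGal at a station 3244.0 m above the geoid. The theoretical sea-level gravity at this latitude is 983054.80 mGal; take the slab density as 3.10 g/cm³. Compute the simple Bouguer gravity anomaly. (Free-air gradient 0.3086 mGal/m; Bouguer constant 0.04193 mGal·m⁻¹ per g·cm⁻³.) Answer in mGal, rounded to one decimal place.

-79.4

Free-air correction = 0.3086 × 3244.0 = 1001.10 mGal
Free-air anomaly = 982395.97 − 983054.80 + (1001.10) = 342.27 mGal
Bouguer slab correction = 0.04193 × 3.10 × 3244.0 = 421.66 mGal
Simple Bouguer anomaly = 342.27 − (421.66) = -79.39 mGal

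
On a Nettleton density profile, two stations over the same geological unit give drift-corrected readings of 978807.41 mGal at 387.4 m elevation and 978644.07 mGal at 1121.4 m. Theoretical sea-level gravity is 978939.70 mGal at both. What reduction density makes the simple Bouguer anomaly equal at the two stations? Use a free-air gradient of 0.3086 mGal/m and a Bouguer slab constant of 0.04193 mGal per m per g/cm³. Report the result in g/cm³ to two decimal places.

Δg_obs = 978644.07 − 978807.41 = -163.34 mGal over Δh = 1121.4 − 387.4 = 734.0 m
Equal Bouguer anomalies ⇒ Δg_obs + (0.3086 − 0.04193ρ)·Δh = 0
0.3086 − 0.04193ρ = −Δg_obs/Δh = 0.22253
ρ = (0.3086 − 0.22253) / 0.04193 = 2.05 g/cm³

2.05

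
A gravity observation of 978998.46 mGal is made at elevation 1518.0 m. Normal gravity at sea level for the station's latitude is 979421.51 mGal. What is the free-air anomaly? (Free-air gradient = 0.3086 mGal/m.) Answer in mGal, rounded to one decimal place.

45.4

Free-air correction = 0.3086 × 1518.0 = 468.45 mGal
Free-air anomaly = 978998.46 − 979421.51 + (468.45) = 45.40 mGal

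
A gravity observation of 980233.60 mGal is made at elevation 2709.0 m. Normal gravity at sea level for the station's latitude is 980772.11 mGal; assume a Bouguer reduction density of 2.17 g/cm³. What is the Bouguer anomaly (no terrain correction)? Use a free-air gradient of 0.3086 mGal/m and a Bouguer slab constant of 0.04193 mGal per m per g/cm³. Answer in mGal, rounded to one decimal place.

Free-air correction = 0.3086 × 2709.0 = 836.00 mGal
Free-air anomaly = 980233.60 − 980772.11 + (836.00) = 297.49 mGal
Bouguer slab correction = 0.04193 × 2.17 × 2709.0 = 246.49 mGal
Simple Bouguer anomaly = 297.49 − (246.49) = 51.00 mGal

51.0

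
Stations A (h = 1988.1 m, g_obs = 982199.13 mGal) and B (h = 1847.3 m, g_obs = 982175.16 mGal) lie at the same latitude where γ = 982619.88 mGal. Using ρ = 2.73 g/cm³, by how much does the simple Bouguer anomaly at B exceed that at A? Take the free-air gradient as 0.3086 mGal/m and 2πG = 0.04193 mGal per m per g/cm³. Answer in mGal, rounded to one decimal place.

-51.3

Δg_SB(A) = 982199.13 − 982619.88 + 0.3086×1988.1 − 0.04193×2.73×1988.1 = -34.80 mGal
Δg_SB(B) = 982175.16 − 982619.88 + 0.3086×1847.3 − 0.04193×2.73×1847.3 = -86.10 mGal
Difference = -86.10 − (-34.80) = -51.30 mGal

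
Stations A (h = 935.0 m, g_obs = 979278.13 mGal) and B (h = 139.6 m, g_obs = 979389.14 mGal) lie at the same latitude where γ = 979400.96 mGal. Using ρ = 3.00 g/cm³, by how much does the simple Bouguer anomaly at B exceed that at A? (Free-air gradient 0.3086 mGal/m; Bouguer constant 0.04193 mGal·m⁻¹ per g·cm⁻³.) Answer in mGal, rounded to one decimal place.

-34.4

Δg_SB(A) = 979278.13 − 979400.96 + 0.3086×935.0 − 0.04193×3.00×935.0 = 48.10 mGal
Δg_SB(B) = 979389.14 − 979400.96 + 0.3086×139.6 − 0.04193×3.00×139.6 = 13.70 mGal
Difference = 13.70 − (48.10) = -34.40 mGal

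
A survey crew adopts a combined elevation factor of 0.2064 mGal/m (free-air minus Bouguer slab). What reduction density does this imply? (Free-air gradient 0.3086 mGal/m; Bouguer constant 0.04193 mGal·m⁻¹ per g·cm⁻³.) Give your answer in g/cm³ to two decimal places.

2.44

0.2064 = 0.3086 − 0.04193 × ρ
ρ = (0.3086 − 0.2064) / 0.04193 = 2.44 g/cm³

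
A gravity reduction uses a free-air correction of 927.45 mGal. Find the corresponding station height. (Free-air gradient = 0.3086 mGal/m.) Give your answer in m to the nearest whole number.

h = 927.45 / 0.3086 = 3005.35 m

3005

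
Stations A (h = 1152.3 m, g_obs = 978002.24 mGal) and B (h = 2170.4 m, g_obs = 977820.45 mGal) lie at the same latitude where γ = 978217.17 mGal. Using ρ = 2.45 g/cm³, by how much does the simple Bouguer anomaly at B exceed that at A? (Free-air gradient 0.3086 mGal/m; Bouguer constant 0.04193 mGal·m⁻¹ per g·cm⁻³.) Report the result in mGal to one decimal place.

27.8

Δg_SB(A) = 978002.24 − 978217.17 + 0.3086×1152.3 − 0.04193×2.45×1152.3 = 22.30 mGal
Δg_SB(B) = 977820.45 − 978217.17 + 0.3086×2170.4 − 0.04193×2.45×2170.4 = 50.10 mGal
Difference = 50.10 − (22.30) = 27.80 mGal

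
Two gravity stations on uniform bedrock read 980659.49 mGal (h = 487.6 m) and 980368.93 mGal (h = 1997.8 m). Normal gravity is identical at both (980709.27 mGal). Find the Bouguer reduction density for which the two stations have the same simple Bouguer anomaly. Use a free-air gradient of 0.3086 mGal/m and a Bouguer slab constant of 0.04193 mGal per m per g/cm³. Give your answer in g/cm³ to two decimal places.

2.77

Δg_obs = 980368.93 − 980659.49 = -290.56 mGal over Δh = 1997.8 − 487.6 = 1510.2 m
Equal Bouguer anomalies ⇒ Δg_obs + (0.3086 − 0.04193ρ)·Δh = 0
0.3086 − 0.04193ρ = −Δg_obs/Δh = 0.19240
ρ = (0.3086 − 0.19240) / 0.04193 = 2.77 g/cm³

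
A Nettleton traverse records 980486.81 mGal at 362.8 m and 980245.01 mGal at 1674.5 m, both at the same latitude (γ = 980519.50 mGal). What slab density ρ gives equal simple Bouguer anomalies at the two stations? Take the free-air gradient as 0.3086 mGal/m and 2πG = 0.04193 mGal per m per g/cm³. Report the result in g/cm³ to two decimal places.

Δg_obs = 980245.01 − 980486.81 = -241.80 mGal over Δh = 1674.5 − 362.8 = 1311.7 m
Equal Bouguer anomalies ⇒ Δg_obs + (0.3086 − 0.04193ρ)·Δh = 0
0.3086 − 0.04193ρ = −Δg_obs/Δh = 0.18434
ρ = (0.3086 − 0.18434) / 0.04193 = 2.96 g/cm³

2.96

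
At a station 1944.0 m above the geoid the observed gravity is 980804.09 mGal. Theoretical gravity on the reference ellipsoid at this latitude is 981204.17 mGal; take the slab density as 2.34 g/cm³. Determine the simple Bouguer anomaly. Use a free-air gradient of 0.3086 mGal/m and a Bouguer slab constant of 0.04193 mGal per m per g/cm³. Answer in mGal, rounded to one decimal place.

Free-air correction = 0.3086 × 1944.0 = 599.92 mGal
Free-air anomaly = 980804.09 − 981204.17 + (599.92) = 199.84 mGal
Bouguer slab correction = 0.04193 × 2.34 × 1944.0 = 190.74 mGal
Simple Bouguer anomaly = 199.84 − (190.74) = 9.10 mGal

9.1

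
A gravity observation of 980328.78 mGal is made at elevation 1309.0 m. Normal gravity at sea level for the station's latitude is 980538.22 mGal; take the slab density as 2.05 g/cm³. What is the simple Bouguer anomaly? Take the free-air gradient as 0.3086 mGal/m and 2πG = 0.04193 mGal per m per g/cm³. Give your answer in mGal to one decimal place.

Free-air correction = 0.3086 × 1309.0 = 403.96 mGal
Free-air anomaly = 980328.78 − 980538.22 + (403.96) = 194.52 mGal
Bouguer slab correction = 0.04193 × 2.05 × 1309.0 = 112.52 mGal
Simple Bouguer anomaly = 194.52 − (112.52) = 82.00 mGal

82.0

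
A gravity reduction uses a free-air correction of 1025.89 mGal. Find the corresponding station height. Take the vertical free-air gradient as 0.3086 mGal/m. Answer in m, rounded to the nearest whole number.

3324

h = 1025.89 / 0.3086 = 3324.34 m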